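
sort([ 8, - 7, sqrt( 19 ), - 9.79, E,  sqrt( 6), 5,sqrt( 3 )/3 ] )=[ - 9.79,  -  7,  sqrt( 3)/3 , sqrt ( 6),E,sqrt( 19),5, 8]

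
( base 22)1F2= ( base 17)2E0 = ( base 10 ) 816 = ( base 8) 1460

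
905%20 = 5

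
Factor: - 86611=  -7^1*12373^1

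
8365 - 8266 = 99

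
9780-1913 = 7867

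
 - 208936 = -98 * 2132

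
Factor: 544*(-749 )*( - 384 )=156463104 = 2^12*3^1*7^1*17^1*107^1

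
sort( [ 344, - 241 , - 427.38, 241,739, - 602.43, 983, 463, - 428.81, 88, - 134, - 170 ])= [ - 602.43, - 428.81,  -  427.38, - 241,- 170 , - 134,88,241,344, 463,739,983] 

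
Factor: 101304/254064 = 2^( - 1 )*3^2 * 7^1*79^( - 1) = 63/158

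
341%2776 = 341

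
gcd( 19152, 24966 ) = 342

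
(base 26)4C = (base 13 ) 8c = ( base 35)3B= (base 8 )164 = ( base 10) 116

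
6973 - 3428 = 3545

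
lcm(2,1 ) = 2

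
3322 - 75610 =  - 72288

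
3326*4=13304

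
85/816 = 5/48   =  0.10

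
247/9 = 27  +  4/9=27.44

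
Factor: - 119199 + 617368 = 498169 = 7^1*71167^1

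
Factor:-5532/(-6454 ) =6/7 = 2^1*3^1*7^(-1)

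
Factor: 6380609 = 29^1 * 220021^1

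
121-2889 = -2768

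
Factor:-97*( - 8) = 776 = 2^3*97^1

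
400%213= 187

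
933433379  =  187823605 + 745609774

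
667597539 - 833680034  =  -166082495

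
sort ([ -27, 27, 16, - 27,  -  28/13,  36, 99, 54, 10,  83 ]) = [  -  27, - 27, - 28/13, 10, 16, 27, 36,54, 83,99 ]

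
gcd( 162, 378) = 54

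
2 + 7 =9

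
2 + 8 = 10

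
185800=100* 1858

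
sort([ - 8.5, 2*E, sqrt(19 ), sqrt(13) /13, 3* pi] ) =[ - 8.5,  sqrt(13)/13, sqrt(19),  2*E, 3*pi] 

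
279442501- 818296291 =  - 538853790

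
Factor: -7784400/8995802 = -2^3*3^1*5^2*13^1 *139^ ( - 1)*499^1*32359^ ( - 1) =-3892200/4497901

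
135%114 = 21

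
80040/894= 89 + 79/149 = 89.53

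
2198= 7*314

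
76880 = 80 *961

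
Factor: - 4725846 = - 2^1*3^2*103^1*2549^1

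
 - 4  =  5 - 9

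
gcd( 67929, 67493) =1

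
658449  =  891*739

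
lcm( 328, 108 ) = 8856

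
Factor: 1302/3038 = 3/7 = 3^1*7^(- 1 ) 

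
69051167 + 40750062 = 109801229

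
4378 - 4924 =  - 546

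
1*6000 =6000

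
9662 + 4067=13729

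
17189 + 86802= 103991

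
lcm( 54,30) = 270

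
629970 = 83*7590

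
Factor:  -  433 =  - 433^1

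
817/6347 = 817/6347 = 0.13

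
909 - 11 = 898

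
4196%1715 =766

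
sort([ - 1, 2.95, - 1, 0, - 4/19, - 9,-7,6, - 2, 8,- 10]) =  [  -  10,-9, - 7, - 2, - 1 , - 1, - 4/19,0,2.95, 6,8] 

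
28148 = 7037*4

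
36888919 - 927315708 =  - 890426789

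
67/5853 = 67/5853 =0.01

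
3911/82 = 3911/82 = 47.70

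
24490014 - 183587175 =- 159097161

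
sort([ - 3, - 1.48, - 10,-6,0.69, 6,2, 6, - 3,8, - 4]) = [ - 10, - 6 , - 4, - 3, - 3, - 1.48, 0.69,2,6,6, 8] 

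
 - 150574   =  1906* (- 79) 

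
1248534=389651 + 858883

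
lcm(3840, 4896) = 195840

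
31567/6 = 31567/6 =5261.17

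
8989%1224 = 421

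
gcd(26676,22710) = 6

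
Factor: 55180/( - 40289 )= - 2^2* 5^1*31^1*89^1*40289^(- 1)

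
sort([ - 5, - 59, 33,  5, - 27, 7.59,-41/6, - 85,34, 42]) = [ - 85, - 59, - 27, - 41/6,-5, 5, 7.59, 33,34, 42]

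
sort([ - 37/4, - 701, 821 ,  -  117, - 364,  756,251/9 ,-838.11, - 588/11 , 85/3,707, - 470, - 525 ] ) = [ - 838.11, - 701,-525, - 470,-364, - 117 , - 588/11, - 37/4,  251/9,85/3, 707, 756,821] 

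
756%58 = 2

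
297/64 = 4 + 41/64 = 4.64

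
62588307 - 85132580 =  - 22544273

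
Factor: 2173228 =2^2*543307^1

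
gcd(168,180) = 12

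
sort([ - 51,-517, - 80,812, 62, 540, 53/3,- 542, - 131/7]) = [ - 542, - 517,- 80, - 51, - 131/7,53/3, 62,  540, 812] 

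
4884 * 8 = 39072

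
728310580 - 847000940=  -118690360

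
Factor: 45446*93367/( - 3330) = -3^ (-2)*5^(-1)*31^1*37^(-1)*73^1 * 733^1 *1279^1 = - 2121578341/1665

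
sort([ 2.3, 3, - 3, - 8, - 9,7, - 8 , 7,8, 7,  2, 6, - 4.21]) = [ - 9 , - 8, - 8,-4.21,-3 , 2,2.3, 3,6,7, 7 , 7, 8] 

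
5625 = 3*1875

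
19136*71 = 1358656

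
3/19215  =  1/6405 = 0.00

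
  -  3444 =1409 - 4853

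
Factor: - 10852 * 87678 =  - 951481656=- 2^3*3^2* 2713^1*4871^1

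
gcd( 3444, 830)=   2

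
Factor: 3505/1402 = 2^(-1)*5^1 = 5/2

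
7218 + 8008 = 15226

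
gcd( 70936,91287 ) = 1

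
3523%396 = 355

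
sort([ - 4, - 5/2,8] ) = [-4,-5/2,8 ] 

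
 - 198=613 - 811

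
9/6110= 9/6110 = 0.00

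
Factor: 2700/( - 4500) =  - 3^1 * 5^( - 1 ) =- 3/5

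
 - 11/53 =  - 1 +42/53 = - 0.21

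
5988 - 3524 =2464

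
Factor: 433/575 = 5^(-2)*23^ ( -1)*433^1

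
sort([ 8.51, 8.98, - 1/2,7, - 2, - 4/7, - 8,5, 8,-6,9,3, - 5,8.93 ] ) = [ -8, - 6,-5,-2,-4/7, - 1/2 , 3,5, 7,8, 8.51,8.93,8.98,9 ] 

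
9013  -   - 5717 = 14730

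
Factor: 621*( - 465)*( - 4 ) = 1155060 =2^2*3^4*5^1 * 23^1*31^1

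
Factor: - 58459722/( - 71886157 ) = 2^1*3^1* 7^ ( - 1)*29^( - 2 ) * 83^1*12211^( - 1) * 117389^1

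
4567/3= 4567/3 = 1522.33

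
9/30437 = 9/30437 = 0.00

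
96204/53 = 1815+9/53 = 1815.17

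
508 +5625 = 6133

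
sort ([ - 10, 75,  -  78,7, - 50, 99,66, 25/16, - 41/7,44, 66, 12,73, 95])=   [ - 78, - 50, - 10, - 41/7, 25/16, 7, 12,44,66, 66, 73,75, 95 , 99 ] 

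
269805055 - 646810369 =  - 377005314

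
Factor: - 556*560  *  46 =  - 14322560 = - 2^7*5^1*7^1*23^1*139^1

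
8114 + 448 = 8562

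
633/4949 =633/4949 = 0.13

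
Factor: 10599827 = 7^2*137^1*1579^1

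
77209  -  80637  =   - 3428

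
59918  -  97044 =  - 37126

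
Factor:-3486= - 2^1*3^1*7^1*83^1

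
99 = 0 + 99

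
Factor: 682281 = 3^2*41^1*43^2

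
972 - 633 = 339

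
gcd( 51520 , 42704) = 16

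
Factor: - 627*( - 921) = 3^2*11^1*19^1*307^1  =  577467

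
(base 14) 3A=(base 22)28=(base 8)64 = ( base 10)52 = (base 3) 1221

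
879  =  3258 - 2379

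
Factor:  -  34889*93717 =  - 3^4*13^1*89^1*139^1*251^1 = - 3269692413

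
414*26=10764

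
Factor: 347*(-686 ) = -2^1*7^3*347^1 =- 238042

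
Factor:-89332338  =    -  2^1*3^1*19^2*41243^1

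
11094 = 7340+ 3754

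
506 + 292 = 798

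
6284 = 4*1571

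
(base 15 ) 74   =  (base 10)109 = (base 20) 59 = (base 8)155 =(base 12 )91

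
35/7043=35/7043 =0.00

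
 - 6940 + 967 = -5973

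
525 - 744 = -219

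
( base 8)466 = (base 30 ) AA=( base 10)310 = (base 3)102111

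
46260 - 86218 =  - 39958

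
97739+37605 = 135344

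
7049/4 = 1762 + 1/4= 1762.25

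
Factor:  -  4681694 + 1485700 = - 2^1*71^2*317^1 =-3195994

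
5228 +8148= 13376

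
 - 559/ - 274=559/274 = 2.04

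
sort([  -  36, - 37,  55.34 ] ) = [-37 , - 36,55.34 ]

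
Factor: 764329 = 839^1*911^1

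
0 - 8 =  - 8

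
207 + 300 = 507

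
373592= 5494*68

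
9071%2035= 931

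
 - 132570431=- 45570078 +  - 87000353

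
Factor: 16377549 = 3^1*331^1*16493^1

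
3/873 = 1/291 = 0.00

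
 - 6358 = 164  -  6522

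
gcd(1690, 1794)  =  26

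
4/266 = 2/133=0.02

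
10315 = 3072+7243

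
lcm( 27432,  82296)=82296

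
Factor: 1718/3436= 1/2 = 2^( - 1)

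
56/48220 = 14/12055=0.00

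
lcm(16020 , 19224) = 96120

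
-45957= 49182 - 95139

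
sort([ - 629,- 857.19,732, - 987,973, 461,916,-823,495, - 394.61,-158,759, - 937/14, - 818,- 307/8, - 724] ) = [-987,  -  857.19, - 823, - 818, - 724, - 629, - 394.61 , - 158, - 937/14,-307/8, 461, 495 , 732, 759,916,973 ]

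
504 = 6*84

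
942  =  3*314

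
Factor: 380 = 2^2*5^1*19^1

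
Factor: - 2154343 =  - 43^1*50101^1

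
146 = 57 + 89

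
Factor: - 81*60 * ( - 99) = 481140 = 2^2*3^7*5^1*11^1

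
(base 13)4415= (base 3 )111000012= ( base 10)9482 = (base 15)2c22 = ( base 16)250A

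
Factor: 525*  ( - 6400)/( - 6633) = 2^8 * 3^( - 1)*5^4*7^1*11^(-1 )*67^( - 1) =1120000/2211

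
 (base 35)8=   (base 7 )11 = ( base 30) 8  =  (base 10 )8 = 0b1000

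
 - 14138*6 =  - 84828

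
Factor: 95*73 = 5^1*19^1*73^1 = 6935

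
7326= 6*1221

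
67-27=40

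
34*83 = 2822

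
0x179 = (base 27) dq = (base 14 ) 1CD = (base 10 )377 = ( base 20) ih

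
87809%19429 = 10093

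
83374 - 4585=78789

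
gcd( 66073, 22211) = 7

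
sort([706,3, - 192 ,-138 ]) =[ - 192, -138, 3, 706 ]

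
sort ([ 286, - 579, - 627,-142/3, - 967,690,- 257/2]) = [ - 967, - 627,  -  579, - 257/2, - 142/3,286,690] 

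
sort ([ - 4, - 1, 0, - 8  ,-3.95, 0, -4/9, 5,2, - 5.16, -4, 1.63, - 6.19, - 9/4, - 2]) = [-8, - 6.19, - 5.16, - 4, - 4, - 3.95, - 9/4, - 2,-1, - 4/9, 0, 0, 1.63, 2,  5 ] 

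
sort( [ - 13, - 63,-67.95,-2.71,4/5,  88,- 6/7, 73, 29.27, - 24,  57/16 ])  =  [ - 67.95 , - 63, - 24,-13,- 2.71, - 6/7, 4/5,57/16 , 29.27 , 73, 88 ]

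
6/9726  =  1/1621 = 0.00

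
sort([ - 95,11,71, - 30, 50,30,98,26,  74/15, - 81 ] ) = [ - 95  , - 81, - 30,  74/15,  11, 26,30,50 , 71, 98 ]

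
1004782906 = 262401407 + 742381499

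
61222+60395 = 121617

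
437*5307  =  2319159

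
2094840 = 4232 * 495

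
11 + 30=41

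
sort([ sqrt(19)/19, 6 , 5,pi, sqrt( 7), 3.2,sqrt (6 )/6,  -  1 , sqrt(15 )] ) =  [-1,  sqrt(19)/19 , sqrt ( 6 ) /6, sqrt(7), pi, 3.2,sqrt( 15 ),5, 6 ]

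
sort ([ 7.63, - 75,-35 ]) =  [ - 75, - 35  ,  7.63 ] 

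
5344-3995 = 1349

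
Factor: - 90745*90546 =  - 8216596770=-2^1*3^1*5^1*15091^1*18149^1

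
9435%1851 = 180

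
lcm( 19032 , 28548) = 57096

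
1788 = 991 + 797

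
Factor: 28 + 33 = 61 =61^1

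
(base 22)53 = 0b1110001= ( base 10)113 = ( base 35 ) 38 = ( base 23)4l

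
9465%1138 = 361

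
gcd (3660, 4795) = 5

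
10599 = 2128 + 8471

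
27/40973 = 27/40973 = 0.00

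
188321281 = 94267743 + 94053538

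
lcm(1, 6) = 6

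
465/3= 155 = 155.00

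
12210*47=573870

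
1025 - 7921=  - 6896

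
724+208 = 932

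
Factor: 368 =2^4 * 23^1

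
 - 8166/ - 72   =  1361/12 = 113.42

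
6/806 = 3/403 = 0.01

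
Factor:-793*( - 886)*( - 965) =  - 678007070 = - 2^1 * 5^1*13^1*61^1*193^1*443^1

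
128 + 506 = 634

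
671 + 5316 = 5987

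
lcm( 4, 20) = 20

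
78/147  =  26/49 = 0.53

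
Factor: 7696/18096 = 3^(  -  1) * 29^( - 1) * 37^1 = 37/87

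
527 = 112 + 415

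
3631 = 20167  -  16536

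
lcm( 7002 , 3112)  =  28008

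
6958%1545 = 778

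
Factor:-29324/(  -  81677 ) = 2^2*7331^1 * 81677^( - 1 )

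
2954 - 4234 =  -1280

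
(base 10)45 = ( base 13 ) 36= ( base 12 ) 39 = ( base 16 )2d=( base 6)113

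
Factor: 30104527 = 2843^1*10589^1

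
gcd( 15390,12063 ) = 3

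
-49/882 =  - 1 + 17/18  =  - 0.06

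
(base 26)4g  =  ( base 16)78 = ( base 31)3r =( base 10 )120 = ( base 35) 3F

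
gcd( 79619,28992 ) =1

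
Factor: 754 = 2^1*13^1*29^1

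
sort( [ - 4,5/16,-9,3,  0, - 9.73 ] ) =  [  -  9.73, - 9, - 4,0,  5/16,3 ]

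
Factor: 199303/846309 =3^( - 1)*13^1*15331^1* 282103^ (-1)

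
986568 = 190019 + 796549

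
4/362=2/181 = 0.01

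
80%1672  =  80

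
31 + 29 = 60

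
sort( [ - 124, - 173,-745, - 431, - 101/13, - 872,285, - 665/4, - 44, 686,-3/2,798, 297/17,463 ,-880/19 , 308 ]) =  [ - 872, - 745,-431, - 173, - 665/4, - 124, - 880/19, - 44 ,  -  101/13, - 3/2,297/17, 285,308, 463, 686 , 798]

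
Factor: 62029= 11^1*5639^1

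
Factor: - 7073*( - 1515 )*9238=2^1*3^1*5^1 * 11^1*31^1*101^1*149^1*643^1 = 98990666610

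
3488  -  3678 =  - 190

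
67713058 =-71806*( - 943)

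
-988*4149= - 4099212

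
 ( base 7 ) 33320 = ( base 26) CAL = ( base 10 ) 8393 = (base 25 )dai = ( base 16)20c9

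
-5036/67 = -76 + 56/67 = - 75.16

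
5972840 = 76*78590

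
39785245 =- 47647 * ( - 835)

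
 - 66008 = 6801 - 72809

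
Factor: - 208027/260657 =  - 751/941 = - 751^1* 941^( - 1) 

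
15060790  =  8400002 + 6660788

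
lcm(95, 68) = 6460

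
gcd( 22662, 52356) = 6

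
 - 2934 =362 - 3296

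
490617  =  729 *673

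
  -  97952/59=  - 97952/59 = -1660.20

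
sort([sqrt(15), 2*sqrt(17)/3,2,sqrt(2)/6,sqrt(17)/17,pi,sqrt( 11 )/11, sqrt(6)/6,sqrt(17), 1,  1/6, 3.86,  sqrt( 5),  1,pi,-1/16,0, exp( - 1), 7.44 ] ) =[-1/16,0, 1/6,sqrt(2) /6,  sqrt(17)/17,sqrt( 11 ) /11,exp(-1), sqrt(6) /6 , 1,1, 2, sqrt(5), 2*sqrt( 17)/3, pi,  pi,3.86, sqrt (15), sqrt (17),7.44] 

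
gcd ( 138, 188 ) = 2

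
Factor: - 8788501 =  - 1987^1*4423^1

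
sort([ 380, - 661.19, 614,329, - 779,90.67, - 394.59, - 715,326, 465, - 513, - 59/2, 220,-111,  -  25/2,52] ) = [  -  779, -715, - 661.19, - 513,- 394.59, - 111, - 59/2, - 25/2, 52, 90.67,  220, 326,329, 380, 465, 614 ]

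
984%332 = 320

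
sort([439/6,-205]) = [ - 205,  439/6]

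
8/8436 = 2/2109 = 0.00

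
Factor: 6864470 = 2^1*5^1*257^1*2671^1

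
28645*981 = 28100745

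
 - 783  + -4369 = - 5152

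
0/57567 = 0 = 0.00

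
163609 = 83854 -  - 79755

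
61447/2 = 30723+1/2 = 30723.50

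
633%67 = 30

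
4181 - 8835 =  - 4654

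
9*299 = 2691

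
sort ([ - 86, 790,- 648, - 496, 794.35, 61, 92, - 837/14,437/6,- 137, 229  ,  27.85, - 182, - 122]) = [ - 648, - 496, - 182,- 137, - 122, - 86,- 837/14,  27.85, 61,437/6 , 92, 229, 790, 794.35]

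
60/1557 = 20/519 = 0.04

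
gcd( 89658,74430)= 18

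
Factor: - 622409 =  - 167^1*3727^1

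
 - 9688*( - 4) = 38752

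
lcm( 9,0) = 0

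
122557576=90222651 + 32334925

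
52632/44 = 1196 + 2/11= 1196.18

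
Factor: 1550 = 2^1*5^2*31^1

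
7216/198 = 36  +  4/9 = 36.44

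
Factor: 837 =3^3*31^1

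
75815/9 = 75815/9= 8423.89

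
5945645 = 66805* 89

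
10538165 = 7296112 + 3242053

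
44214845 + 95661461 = 139876306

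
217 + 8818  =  9035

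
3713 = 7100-3387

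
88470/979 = 88470/979 = 90.37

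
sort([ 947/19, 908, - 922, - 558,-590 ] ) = [ - 922, - 590, - 558, 947/19, 908] 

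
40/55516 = 10/13879 = 0.00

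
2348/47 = 49 + 45/47 = 49.96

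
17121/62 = 17121/62=276.15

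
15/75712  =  15/75712 = 0.00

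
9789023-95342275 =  -85553252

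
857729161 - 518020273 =339708888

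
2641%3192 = 2641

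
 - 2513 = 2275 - 4788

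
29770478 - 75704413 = -45933935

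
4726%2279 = 168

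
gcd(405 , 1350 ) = 135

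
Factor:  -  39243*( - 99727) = 3913586661 = 3^1*31^1*103^1*127^1*3217^1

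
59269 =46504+12765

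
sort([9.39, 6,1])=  [1, 6,9.39 ] 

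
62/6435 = 62/6435  =  0.01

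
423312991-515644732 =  - 92331741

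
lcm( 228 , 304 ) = 912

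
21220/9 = 21220/9=2357.78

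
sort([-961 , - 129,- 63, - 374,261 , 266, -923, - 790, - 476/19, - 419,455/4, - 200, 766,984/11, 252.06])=[ -961, - 923, - 790,  -  419, - 374, - 200, - 129, - 63, - 476/19, 984/11,455/4,252.06,261,266, 766]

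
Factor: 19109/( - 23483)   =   - 23^( - 1 )*97^1* 197^1*1021^( - 1 ) 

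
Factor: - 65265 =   -  3^1*5^1*19^1 * 229^1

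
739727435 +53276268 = 793003703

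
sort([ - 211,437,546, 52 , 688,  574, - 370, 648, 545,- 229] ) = [ - 370, - 229,  -  211,52,437 , 545,546 , 574,648,688 ] 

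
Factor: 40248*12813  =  2^3 *3^3*13^1 * 43^1*4271^1 = 515697624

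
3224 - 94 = 3130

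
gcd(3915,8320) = 5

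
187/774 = 187/774= 0.24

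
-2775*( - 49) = 135975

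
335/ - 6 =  - 335/6 = - 55.83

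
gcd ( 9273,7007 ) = 11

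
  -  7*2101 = - 14707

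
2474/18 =137 + 4/9 = 137.44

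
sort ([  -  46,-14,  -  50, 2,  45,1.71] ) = [-50, -46, - 14, 1.71,2, 45]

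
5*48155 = 240775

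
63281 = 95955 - 32674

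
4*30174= 120696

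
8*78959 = 631672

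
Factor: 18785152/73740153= 2^7 * 3^( - 1)*43^1*3413^1 * 4201^( - 1) * 5851^(-1)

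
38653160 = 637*60680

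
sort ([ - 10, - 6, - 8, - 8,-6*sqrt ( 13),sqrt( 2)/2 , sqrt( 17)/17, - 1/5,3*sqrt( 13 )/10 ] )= [ -6*sqrt( 13) , - 10,  -  8, - 8 , - 6, - 1/5,  sqrt( 17 )/17, sqrt(2)/2, 3*sqrt(13 ) /10] 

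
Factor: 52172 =2^2*13043^1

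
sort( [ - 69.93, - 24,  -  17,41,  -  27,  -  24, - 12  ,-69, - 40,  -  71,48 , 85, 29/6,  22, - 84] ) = [-84,-71, - 69.93, - 69, - 40, - 27,-24,-24, - 17,-12, 29/6,22 , 41,  48, 85] 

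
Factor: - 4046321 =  - 23^2*7649^1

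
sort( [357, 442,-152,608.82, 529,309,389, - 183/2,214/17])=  [ - 152, - 183/2,214/17,309,  357, 389 , 442,529, 608.82] 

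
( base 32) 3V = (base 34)3P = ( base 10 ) 127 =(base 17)78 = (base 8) 177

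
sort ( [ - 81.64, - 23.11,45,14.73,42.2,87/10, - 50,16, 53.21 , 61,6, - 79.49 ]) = [ - 81.64, - 79.49, - 50 ,-23.11,6, 87/10,14.73,16, 42.2,45,53.21,61]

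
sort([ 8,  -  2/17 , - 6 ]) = [ - 6 , - 2/17,  8] 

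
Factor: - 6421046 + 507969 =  - 1319^1*4483^1 = - 5913077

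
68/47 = 68/47 = 1.45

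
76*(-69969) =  - 5317644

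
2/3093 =2/3093 = 0.00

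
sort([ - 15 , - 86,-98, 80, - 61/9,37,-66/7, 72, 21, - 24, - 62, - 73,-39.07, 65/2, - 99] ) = [ - 99, - 98,-86  , - 73, - 62,-39.07, - 24,-15, - 66/7 , - 61/9,21, 65/2, 37,72, 80] 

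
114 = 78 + 36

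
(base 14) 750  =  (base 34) 18e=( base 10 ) 1442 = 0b10110100010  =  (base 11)10A1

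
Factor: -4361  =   - 7^2*89^1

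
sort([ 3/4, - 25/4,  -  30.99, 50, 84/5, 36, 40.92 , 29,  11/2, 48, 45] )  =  [ - 30.99, - 25/4, 3/4, 11/2,84/5,29,36, 40.92, 45, 48,  50]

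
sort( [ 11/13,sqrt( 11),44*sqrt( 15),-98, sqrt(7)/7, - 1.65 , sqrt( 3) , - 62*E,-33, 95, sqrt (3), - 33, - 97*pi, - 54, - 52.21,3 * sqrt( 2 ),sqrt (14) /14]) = [ - 97 * pi, - 62*E,-98, - 54, - 52.21, - 33, - 33, - 1.65, sqrt ( 14) /14,sqrt( 7)/7, 11/13, sqrt( 3), sqrt(3), sqrt( 11), 3*sqrt(2), 95, 44*sqrt(15)]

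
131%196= 131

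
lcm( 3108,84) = 3108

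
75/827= 75/827 = 0.09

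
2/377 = 2/377 = 0.01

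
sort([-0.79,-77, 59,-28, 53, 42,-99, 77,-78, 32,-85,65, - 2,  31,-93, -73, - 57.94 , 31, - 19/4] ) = [ - 99, - 93 ,-85,-78 , - 77,-73, - 57.94 ,-28,-19/4 ,-2, - 0.79, 31, 31, 32,42 , 53, 59,65 , 77]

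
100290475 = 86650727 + 13639748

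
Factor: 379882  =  2^1*17^1 * 11173^1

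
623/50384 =623/50384 = 0.01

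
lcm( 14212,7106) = 14212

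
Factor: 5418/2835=2^1 *3^( - 2)*5^(-1)*43^1  =  86/45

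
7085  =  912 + 6173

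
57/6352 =57/6352=0.01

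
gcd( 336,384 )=48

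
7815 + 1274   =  9089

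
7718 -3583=4135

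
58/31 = 58/31= 1.87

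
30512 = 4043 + 26469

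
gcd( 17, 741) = 1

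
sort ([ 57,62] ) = [ 57, 62]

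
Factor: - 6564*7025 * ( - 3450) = 159086745000 = 2^3*3^2 * 5^4 * 23^1*281^1*547^1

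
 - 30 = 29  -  59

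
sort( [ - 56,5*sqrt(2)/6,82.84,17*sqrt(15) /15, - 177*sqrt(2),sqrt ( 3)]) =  [ - 177*sqrt(2 ), - 56,5*sqrt(2)/6,sqrt(3 ) , 17*sqrt(15)/15, 82.84]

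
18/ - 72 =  - 1/4 = - 0.25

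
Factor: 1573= 11^2*13^1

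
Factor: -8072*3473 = - 2^3*23^1*151^1 * 1009^1  =  -  28034056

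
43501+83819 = 127320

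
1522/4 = 380 + 1/2  =  380.50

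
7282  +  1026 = 8308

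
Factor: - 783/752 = - 2^(- 4 )*3^3*29^1*47^( - 1)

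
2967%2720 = 247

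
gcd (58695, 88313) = 1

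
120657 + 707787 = 828444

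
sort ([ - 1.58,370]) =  [ - 1.58, 370 ]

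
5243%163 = 27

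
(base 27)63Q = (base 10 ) 4481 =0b1000110000001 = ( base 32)4c1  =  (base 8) 10601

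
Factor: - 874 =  - 2^1*19^1 * 23^1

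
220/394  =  110/197 = 0.56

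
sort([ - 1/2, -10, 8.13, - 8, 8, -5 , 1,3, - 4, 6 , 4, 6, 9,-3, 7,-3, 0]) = [ - 10, - 8, - 5, - 4,  -  3, - 3, -1/2,0,  1,3, 4, 6, 6, 7, 8, 8.13, 9 ]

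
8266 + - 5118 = 3148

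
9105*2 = 18210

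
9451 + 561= 10012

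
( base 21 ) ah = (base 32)73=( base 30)7H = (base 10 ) 227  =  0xE3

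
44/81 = 44/81=0.54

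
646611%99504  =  49587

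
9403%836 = 207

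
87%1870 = 87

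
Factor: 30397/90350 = 2^ ( - 1)*5^ ( - 2 )*13^( - 1 )*113^1*139^(-1)*269^1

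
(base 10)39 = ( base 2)100111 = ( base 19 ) 21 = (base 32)17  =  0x27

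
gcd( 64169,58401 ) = 721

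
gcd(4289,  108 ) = 1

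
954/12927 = 318/4309=0.07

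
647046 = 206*3141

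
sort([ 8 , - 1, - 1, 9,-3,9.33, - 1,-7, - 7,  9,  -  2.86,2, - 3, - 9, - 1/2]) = [ - 9, - 7,-7,-3,- 3, - 2.86, - 1,-1, - 1, - 1/2,  2, 8,  9,9 , 9.33] 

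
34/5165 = 34/5165 = 0.01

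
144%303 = 144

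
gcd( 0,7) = 7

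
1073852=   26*41302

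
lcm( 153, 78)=3978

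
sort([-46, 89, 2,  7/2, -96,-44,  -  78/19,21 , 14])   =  [ - 96,-46, - 44,-78/19, 2  ,  7/2, 14 , 21,89 ]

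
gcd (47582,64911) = 1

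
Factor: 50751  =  3^2*5639^1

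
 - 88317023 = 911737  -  89228760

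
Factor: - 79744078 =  - 2^1*39872039^1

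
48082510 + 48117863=96200373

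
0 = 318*0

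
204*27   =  5508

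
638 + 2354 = 2992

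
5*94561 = 472805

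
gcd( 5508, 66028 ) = 68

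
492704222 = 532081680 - 39377458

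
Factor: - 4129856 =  - 2^6*173^1*373^1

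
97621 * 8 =780968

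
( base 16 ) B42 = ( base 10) 2882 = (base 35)2CC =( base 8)5502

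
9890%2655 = 1925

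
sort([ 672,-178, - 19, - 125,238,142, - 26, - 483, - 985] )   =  [ - 985, - 483 , - 178, - 125,-26, - 19,142,238,672]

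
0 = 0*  11469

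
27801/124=27801/124 =224.20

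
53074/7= 7582 = 7582.00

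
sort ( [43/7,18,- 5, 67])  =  [ - 5, 43/7,18, 67 ]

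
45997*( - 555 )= - 25528335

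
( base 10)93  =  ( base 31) 30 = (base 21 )49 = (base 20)4D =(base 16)5d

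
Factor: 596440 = 2^3 * 5^1*13^1*31^1*37^1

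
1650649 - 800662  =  849987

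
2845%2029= 816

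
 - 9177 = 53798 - 62975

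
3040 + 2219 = 5259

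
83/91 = 83/91=0.91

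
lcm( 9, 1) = 9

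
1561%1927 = 1561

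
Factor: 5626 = 2^1*29^1*97^1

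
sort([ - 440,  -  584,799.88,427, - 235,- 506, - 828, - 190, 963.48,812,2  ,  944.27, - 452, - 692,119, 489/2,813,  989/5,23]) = [-828,  -  692, - 584, - 506, - 452, - 440, - 235, - 190,2,23,119,989/5 , 489/2,427,799.88,812,813, 944.27, 963.48]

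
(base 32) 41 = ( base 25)54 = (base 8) 201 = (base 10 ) 129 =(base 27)4l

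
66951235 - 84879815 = -17928580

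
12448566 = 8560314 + 3888252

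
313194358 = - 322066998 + 635261356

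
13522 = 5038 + 8484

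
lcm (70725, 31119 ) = 777975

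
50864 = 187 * 272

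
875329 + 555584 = 1430913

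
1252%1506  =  1252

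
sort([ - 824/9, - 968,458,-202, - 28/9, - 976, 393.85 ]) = [-976,- 968, - 202, - 824/9, - 28/9,393.85, 458] 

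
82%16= 2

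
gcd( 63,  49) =7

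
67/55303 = 67/55303 =0.00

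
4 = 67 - 63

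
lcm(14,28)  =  28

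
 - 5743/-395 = 14 + 213/395  =  14.54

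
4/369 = 4/369=0.01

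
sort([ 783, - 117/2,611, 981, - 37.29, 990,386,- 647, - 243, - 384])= [ - 647, - 384, - 243, - 117/2, - 37.29, 386,611,783, 981,990] 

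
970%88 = 2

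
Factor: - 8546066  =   - 2^1*4273033^1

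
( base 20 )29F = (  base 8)1743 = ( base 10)995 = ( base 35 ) sf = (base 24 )1hb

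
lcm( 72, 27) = 216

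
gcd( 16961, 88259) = 1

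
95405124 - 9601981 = 85803143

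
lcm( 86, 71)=6106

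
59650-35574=24076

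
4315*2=8630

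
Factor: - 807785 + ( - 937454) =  - 1745239^1 = - 1745239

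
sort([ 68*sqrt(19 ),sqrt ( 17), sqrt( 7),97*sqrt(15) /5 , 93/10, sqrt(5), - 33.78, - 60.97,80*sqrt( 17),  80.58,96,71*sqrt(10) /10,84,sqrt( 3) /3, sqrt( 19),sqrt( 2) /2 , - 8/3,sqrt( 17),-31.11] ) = [-60.97, - 33.78, - 31.11 , - 8/3, sqrt(3 )/3,sqrt( 2)/2,sqrt(5),  sqrt( 7),sqrt( 17 ),sqrt( 17),sqrt( 19),93/10, 71*sqrt( 10)/10,97*sqrt( 15) /5,80.58 , 84 , 96,68*sqrt( 19),80 * sqrt( 17)] 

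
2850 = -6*( - 475)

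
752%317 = 118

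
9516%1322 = 262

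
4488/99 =136/3 = 45.33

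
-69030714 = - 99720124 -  - 30689410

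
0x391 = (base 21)21A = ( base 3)1020211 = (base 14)493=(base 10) 913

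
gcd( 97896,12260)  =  4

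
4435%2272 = 2163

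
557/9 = 61 + 8/9 = 61.89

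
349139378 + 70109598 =419248976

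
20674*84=1736616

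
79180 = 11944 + 67236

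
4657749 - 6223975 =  - 1566226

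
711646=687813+23833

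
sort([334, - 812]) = [-812,334 ] 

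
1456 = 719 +737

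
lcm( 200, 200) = 200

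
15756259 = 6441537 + 9314722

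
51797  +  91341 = 143138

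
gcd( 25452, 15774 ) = 6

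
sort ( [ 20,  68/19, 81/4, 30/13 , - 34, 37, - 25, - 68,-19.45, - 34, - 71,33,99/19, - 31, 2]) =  [ - 71, - 68, - 34,-34, - 31, - 25, - 19.45,2,30/13, 68/19,99/19,  20  ,  81/4,33,37] 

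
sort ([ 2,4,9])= [ 2, 4,  9 ] 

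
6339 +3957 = 10296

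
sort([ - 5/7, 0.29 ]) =[-5/7,0.29 ] 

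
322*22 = 7084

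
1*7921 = 7921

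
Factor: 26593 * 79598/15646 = 1058374807/7823  =  7^1*29^1*131^1*7823^( - 1 )*39799^1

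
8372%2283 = 1523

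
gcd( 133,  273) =7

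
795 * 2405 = 1911975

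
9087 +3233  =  12320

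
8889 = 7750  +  1139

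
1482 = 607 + 875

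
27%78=27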